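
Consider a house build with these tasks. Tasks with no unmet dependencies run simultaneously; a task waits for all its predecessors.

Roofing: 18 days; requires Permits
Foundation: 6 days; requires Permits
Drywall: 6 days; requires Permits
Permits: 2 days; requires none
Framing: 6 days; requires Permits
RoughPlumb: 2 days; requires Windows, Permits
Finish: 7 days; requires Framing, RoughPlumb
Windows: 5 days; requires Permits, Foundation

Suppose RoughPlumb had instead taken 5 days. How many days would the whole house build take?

The binding path is Permits→Foundation→Windows→RoughPlumb→Finish = 2+6+5+2+7 = 22; finish at 22 days.
RoughPlumb is on the critical path; changing it to 5 makes that path 25 days.
The critical path is still Permits→Foundation→Windows→RoughPlumb→Finish; finish is now 25 days.

25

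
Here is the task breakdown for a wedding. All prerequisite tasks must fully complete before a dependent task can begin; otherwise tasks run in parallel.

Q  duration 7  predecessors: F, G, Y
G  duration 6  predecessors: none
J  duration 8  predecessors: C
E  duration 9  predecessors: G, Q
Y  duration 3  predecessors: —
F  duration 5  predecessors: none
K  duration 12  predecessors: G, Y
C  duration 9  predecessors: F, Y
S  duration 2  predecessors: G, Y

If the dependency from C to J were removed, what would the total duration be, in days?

22

With the dependency in place, G→Q→E = 6+7+9 = 22 sets the finish at 22 days.
Without C→J, J's earliest start moves from 14 to 0.
New critical path: G→Q→E = 6+7+9 = 22 ⇒ 22 days.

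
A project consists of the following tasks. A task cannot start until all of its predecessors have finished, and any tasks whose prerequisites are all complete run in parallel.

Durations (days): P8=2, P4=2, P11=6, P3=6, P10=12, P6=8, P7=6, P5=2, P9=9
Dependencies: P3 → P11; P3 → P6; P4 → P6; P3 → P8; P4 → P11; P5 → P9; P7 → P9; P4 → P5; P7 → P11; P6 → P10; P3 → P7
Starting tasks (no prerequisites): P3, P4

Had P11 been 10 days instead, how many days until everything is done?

26

Actual critical path: P3→P6→P10 = 6+8+12 = 26 ⇒ 26 days.
P11 has 8 days of float (longest path through it is 18).
That remains the longest chain; total 26 days.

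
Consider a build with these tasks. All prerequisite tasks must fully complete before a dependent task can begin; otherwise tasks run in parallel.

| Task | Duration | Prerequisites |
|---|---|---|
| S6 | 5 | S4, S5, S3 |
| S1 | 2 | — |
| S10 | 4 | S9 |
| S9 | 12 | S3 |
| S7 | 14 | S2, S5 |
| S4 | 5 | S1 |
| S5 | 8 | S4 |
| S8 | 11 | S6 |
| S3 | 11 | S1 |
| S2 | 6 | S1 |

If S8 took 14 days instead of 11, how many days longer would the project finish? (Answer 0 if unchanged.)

3

As given, the longest chain is S1→S4→S5→S6→S8 = 2+5+8+5+11 = 31, so the finish is 31 days.
Since S8 is critical, the +3 change carries straight to that chain (now 34 days).
No other chain overtakes it, so the finish is 34 days.
Change in finish: 34 − 31 = +3 days.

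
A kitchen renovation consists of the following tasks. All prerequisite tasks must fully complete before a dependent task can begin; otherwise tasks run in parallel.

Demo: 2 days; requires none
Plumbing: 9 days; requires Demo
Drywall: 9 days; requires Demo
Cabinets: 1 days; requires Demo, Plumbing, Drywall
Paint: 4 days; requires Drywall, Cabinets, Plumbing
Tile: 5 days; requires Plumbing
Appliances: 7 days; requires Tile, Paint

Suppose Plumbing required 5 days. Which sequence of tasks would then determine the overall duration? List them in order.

Demo, Drywall, Cabinets, Paint, Appliances

As given, the longest chain is Demo→Plumbing→Cabinets→Paint→Appliances = 2+9+1+4+7 = 23, so the finish is 23 days.
Plumbing lies on that path, so at 5 days the path becomes 19 days.
Now Demo→Drywall→Cabinets→Paint→Appliances = 2+9+1+4+7 = 23 is longest, so the finish becomes 23 days.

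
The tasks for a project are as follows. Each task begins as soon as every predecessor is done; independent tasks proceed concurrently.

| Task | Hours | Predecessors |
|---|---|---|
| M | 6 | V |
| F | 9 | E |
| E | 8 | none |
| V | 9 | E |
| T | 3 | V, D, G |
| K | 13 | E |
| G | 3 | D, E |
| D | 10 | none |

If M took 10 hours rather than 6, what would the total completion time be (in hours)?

Critical path before the change: E→V→M = 8+9+6 = 23 giving 23 hours.
M is on the critical path; changing it to 10 makes that path 27 hours.
That remains the longest chain; total 27 hours.

27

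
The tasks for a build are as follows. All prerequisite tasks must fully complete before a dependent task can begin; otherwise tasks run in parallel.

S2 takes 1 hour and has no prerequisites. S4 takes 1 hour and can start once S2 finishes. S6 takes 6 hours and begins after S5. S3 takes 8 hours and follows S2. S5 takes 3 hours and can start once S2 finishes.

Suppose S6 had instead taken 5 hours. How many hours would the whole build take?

9

Actual critical path: S2→S5→S6 = 1+3+6 = 10 ⇒ 10 hours.
S6 is on the critical path; changing it to 5 makes that path 9 hours.
Now S2→S3 = 1+8 = 9 is longest, so the finish becomes 9 hours.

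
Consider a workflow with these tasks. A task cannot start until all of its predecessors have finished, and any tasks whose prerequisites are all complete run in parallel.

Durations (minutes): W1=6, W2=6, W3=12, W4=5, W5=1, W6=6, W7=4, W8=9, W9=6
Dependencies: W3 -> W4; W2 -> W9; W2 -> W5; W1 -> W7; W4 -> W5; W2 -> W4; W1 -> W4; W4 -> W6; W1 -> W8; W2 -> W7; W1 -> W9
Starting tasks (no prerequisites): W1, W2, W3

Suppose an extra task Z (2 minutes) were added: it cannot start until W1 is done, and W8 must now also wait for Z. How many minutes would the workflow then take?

Originally the workflow takes 23 minutes.
With Z inserted, W8 now waits for max(W1, Z).
New critical path: W3→W4→W6 = 12+5+6 = 23 ⇒ 23 minutes.

23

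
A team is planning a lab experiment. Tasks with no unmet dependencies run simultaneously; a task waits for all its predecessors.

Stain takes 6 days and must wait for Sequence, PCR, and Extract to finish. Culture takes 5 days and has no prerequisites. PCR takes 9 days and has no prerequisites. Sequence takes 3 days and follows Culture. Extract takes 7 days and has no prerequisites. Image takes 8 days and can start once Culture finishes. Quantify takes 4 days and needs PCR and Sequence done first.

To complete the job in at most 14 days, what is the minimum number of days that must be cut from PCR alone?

Current finish: 15 days; target: 14.
PCR is on every critical path, so each day cut from PCR cuts the finish by one (this holds down to a finish of 14).
Need 15 − 14 = 1 day off PCR → PCR becomes 8 days, finish becomes 14.

1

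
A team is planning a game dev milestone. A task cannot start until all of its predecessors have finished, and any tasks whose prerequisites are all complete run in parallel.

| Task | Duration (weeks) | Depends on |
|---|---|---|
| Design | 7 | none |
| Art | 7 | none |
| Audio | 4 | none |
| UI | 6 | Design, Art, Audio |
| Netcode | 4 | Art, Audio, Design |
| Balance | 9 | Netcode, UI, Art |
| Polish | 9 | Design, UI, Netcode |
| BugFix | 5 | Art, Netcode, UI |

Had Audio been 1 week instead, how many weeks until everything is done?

Baseline: Design→UI→Balance = 7+6+9 = 22 → 22 weeks.
The longest path through Audio is only 19 weeks, so Audio has float 3.
That remains the longest chain; total 22 weeks.

22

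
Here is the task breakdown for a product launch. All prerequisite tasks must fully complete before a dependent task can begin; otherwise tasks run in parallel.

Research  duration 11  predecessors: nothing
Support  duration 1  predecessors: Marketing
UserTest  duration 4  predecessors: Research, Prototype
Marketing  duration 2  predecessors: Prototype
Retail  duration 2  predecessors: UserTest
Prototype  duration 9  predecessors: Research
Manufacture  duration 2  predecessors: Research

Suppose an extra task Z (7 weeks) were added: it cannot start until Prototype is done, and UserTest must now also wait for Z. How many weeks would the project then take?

33

Originally the project takes 26 weeks.
With Z inserted, UserTest now waits for max(Research, Prototype, Z).
New critical path: Research→Prototype→Z→UserTest→Retail = 11+9+7+4+2 = 33 ⇒ 33 weeks.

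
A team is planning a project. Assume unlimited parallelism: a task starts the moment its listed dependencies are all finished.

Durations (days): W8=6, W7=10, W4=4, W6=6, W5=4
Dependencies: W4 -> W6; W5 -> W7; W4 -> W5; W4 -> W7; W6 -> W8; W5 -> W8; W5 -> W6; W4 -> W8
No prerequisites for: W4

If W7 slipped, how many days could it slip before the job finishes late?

2

Critical path: W4→W5→W6→W8 = 4+4+6+6 = 20, so the finish is 20 days.
The longest chain containing W7 totals 18 days.
So W7 can slip 20 − 18 = 2 days.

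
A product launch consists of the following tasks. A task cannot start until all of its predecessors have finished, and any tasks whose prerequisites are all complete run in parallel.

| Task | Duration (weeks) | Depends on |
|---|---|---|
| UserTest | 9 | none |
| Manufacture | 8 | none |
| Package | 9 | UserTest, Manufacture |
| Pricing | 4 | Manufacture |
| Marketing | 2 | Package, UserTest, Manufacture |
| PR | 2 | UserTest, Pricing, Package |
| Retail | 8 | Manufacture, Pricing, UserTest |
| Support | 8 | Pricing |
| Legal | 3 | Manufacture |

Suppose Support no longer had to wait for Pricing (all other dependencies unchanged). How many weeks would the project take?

20

Before: longest chain UserTest→Package→Marketing = 9+9+2 = 20, finish 20.
Without Pricing→Support, Support's earliest start moves from 12 to 0.
New critical path: UserTest→Package→Marketing = 9+9+2 = 20 ⇒ 20 weeks.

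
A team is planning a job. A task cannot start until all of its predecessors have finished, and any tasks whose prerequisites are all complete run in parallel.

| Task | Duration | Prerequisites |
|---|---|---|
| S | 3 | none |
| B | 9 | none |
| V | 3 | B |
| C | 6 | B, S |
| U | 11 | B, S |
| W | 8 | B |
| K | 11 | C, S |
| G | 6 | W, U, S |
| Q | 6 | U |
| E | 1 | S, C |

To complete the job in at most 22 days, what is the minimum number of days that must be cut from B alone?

4

Current finish: 26 days; target: 22.
B is on every critical path, so each day cut from B cuts the finish by one (this holds down to a finish of 20).
Need 26 − 22 = 4 days off B → B becomes 5 days, finish becomes 22.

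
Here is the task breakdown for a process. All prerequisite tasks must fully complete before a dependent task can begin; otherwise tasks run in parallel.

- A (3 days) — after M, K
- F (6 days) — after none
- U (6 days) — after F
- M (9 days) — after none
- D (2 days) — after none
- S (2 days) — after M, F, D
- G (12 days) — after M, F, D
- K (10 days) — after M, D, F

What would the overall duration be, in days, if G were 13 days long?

The binding path is M→K→A = 9+10+3 = 22; finish at 22 days.
G is off the critical path — its longest chain is 21 days, giving 1 of slack.
New critical path: M→G = 9+13 = 22 ⇒ 22 days.

22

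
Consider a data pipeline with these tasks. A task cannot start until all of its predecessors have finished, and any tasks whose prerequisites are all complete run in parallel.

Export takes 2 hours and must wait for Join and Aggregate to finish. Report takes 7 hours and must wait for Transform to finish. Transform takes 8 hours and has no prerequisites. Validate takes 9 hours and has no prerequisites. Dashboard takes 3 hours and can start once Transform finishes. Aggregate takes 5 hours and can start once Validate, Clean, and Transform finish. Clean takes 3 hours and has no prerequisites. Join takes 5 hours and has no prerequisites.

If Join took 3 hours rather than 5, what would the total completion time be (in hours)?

The binding path is Validate→Aggregate→Export = 9+5+2 = 16; finish at 16 hours.
Join has 9 hours of float (longest path through it is 7).
The critical path is still Validate→Aggregate→Export; finish is now 16 hours.

16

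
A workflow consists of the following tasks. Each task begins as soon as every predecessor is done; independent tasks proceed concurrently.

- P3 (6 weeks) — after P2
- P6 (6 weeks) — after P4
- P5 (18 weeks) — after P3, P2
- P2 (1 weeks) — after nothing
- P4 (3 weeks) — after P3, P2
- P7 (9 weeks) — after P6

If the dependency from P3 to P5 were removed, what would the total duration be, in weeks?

With the dependency in place, P2→P3→P4→P6→P7 = 1+6+3+6+9 = 25 sets the finish at 25 weeks.
Without P3→P5, P5's earliest start moves from 7 to 1.
The longest chain is now P2→P3→P4→P6→P7 = 1+6+3+6+9 = 25, so the project takes 25 weeks.

25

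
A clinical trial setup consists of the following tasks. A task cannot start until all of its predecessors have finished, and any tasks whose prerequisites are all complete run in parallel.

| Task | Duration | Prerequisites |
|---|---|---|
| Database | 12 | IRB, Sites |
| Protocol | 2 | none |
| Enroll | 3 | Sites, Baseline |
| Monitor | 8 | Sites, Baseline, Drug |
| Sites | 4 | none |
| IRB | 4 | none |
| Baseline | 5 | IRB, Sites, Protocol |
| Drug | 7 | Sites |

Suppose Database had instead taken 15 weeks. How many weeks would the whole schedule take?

Baseline: Sites→Drug→Monitor = 4+7+8 = 19 → 19 weeks.
The longest path through Database is only 16 weeks, so Database has float 3.
New critical path: IRB→Database = 4+15 = 19 ⇒ 19 weeks.

19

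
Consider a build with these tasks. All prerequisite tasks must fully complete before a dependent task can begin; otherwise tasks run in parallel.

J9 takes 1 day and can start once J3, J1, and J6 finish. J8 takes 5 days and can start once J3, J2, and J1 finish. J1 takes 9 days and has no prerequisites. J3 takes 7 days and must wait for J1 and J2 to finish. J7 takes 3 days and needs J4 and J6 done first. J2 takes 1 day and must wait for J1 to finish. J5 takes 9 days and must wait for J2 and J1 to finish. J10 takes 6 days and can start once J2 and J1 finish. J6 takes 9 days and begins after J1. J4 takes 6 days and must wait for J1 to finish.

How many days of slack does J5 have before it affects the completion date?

3

Critical path: J1→J2→J3→J8 = 9+1+7+5 = 22, so the finish is 22 days.
Longest path through J5: 19 days (earliest finish 19, latest finish 22).
Slack of J5 = 13 − 10 = 3 days.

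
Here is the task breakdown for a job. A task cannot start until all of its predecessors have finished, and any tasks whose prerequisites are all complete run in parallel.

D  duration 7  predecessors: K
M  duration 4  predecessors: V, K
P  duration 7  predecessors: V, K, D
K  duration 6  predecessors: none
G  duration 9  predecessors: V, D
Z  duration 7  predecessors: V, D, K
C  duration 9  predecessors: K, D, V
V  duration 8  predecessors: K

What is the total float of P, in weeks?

2

The longest chain is K→V→C = 6+8+9 = 23; overall finish 23 weeks.
P finishes as early as 21 and must finish by 23.
Slack of P = 16 − 14 = 2 weeks.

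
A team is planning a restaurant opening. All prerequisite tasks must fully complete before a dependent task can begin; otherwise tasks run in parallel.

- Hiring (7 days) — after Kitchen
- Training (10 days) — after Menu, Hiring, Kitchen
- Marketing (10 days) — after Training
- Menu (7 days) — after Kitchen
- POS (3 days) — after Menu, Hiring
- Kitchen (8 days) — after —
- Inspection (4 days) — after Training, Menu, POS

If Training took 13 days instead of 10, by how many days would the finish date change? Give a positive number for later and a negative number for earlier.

3

Critical path before the change: Kitchen→Hiring→Training→Marketing = 8+7+10+10 = 35 giving 35 days.
Training is on the critical path; changing it to 13 makes that path 38 days.
That remains the longest chain; total 38 days.
Change in finish: 38 − 35 = +3 days.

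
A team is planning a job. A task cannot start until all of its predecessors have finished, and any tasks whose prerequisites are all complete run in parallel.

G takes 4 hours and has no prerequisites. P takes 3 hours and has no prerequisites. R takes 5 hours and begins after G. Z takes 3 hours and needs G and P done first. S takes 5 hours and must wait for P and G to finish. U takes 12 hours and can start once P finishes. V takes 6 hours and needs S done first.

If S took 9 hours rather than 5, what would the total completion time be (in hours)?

19

As given, the longest chain is G→S→V = 4+5+6 = 15, so the finish is 15 hours.
S lies on that path, so at 9 hours the path becomes 19 hours.
No other chain overtakes it, so the finish is 19 hours.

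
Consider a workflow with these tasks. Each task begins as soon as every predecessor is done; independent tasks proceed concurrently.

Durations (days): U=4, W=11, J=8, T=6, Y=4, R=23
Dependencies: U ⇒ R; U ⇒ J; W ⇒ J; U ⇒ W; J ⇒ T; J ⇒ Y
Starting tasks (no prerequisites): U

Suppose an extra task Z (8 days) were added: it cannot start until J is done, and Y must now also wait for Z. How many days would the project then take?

Originally the project takes 29 days.
With Z inserted, Y now waits for max(J, Z).
New critical path: U→W→J→Z→Y = 4+11+8+8+4 = 35 ⇒ 35 days.

35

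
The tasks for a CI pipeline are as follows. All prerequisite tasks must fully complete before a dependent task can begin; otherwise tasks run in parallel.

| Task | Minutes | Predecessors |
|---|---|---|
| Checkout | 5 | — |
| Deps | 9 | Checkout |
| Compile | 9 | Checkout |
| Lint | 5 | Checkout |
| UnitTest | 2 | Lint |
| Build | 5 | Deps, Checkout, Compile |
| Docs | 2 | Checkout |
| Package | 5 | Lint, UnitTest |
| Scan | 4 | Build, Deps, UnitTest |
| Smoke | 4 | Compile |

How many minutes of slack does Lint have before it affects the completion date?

6

The longest chain is Checkout→Deps→Build→Scan = 5+9+5+4 = 23; overall finish 23 minutes.
Lint finishes as early as 10 and must finish by 16.
Float = 23 − 17 = 6.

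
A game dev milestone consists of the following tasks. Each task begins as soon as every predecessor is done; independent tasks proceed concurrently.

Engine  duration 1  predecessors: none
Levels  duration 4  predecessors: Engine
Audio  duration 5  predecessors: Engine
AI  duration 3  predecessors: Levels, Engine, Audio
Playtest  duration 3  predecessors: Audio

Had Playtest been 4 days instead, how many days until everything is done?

10

Actual critical path: Engine→Audio→Playtest = 1+5+3 = 9 ⇒ 9 days.
Playtest is on the critical path; changing it to 4 makes that path 10 days.
The critical path is still Engine→Audio→Playtest; finish is now 10 days.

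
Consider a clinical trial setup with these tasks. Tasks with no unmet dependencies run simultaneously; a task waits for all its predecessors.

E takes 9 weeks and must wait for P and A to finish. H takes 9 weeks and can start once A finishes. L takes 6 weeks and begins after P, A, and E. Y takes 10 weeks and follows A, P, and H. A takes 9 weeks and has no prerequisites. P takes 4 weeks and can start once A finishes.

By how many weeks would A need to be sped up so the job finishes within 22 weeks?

Current finish: 28 weeks; target: 22.
A is on every critical path, so each week cut from A cuts the finish by one (this holds down to a finish of 20).
Need 28 − 22 = 6 weeks off A → A becomes 3 weeks, finish becomes 22.

6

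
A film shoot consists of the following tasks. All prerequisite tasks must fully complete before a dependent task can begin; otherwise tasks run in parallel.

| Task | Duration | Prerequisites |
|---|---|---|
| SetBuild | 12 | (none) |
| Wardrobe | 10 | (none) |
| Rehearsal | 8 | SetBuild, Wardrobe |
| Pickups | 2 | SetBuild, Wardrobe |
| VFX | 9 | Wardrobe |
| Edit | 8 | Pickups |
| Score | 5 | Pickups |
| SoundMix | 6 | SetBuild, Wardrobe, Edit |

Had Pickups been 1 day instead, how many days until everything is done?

27

Baseline: SetBuild→Pickups→Edit→SoundMix = 12+2+8+6 = 28 → 28 days.
Pickups is on the critical path; changing it to 1 makes that path 27 days.
The critical path is still SetBuild→Pickups→Edit→SoundMix; finish is now 27 days.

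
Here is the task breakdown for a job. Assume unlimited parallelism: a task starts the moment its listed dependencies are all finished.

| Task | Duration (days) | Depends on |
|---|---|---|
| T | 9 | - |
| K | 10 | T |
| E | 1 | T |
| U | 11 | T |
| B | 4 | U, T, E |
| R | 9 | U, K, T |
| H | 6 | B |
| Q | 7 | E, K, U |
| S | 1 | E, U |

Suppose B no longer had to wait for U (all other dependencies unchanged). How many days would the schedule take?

29

Original critical path: T→U→B→H = 9+11+4+6 = 30 ⇒ 30 days.
Without U→B, B's earliest start moves from 20 to 10.
The longest chain is now T→U→R = 9+11+9 = 29, so the schedule takes 29 days.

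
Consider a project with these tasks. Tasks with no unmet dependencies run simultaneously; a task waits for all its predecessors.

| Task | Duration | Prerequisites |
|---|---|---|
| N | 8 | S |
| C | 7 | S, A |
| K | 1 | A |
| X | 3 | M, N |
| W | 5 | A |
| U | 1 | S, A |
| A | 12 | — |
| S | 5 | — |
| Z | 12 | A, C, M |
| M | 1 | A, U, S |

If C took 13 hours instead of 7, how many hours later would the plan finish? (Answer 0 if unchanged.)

6

Actual critical path: A→C→Z = 12+7+12 = 31 ⇒ 31 hours.
C lies on that path, so at 13 hours the path becomes 37 hours.
That remains the longest chain; total 37 hours.
Change in finish: 37 − 31 = +6 hours.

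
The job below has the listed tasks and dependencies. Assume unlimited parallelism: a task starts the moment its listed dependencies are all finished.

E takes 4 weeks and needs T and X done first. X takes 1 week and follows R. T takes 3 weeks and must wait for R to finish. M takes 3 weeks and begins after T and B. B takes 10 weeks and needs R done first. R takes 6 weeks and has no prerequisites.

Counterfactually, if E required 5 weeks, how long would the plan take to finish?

As given, the longest chain is R→B→M = 6+10+3 = 19, so the finish is 19 weeks.
E is off the critical path — its longest chain is 13 weeks, giving 6 of slack.
That remains the longest chain; total 19 weeks.

19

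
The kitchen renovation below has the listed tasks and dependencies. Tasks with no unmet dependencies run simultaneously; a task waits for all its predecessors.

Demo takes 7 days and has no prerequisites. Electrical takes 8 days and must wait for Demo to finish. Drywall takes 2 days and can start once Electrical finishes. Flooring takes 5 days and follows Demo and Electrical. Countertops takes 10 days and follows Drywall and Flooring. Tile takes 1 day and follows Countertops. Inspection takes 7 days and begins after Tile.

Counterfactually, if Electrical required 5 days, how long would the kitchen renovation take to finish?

Critical path before the change: Demo→Electrical→Flooring→Countertops→Tile→Inspection = 7+8+5+10+1+7 = 38 giving 38 days.
Electrical lies on that path, so at 5 days the path becomes 35 days.
That remains the longest chain; total 35 days.

35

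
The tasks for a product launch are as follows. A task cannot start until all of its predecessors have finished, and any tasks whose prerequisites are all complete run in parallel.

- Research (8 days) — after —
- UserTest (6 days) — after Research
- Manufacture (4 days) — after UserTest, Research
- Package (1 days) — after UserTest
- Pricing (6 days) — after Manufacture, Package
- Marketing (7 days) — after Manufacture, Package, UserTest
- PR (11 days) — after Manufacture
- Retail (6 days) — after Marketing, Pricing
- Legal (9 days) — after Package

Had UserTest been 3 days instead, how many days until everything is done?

Critical path before the change: Research→UserTest→Manufacture→Marketing→Retail = 8+6+4+7+6 = 31 giving 31 days.
Since UserTest is critical, the -3 change carries straight to that chain (now 28 days).
That remains the longest chain; total 28 days.

28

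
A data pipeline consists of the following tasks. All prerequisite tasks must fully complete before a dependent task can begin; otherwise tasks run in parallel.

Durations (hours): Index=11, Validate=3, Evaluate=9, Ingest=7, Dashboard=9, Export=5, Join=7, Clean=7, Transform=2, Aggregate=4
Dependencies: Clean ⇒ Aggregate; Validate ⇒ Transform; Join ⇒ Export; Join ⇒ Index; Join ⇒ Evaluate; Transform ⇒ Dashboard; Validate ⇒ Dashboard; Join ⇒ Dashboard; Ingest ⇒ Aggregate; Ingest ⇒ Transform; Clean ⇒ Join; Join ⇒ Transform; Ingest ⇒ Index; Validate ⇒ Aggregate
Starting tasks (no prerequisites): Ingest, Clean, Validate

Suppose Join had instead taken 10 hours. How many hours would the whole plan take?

As given, the longest chain is Clean→Join→Transform→Dashboard = 7+7+2+9 = 25, so the finish is 25 hours.
Join is on the critical path; changing it to 10 makes that path 28 hours.
That remains the longest chain; total 28 hours.

28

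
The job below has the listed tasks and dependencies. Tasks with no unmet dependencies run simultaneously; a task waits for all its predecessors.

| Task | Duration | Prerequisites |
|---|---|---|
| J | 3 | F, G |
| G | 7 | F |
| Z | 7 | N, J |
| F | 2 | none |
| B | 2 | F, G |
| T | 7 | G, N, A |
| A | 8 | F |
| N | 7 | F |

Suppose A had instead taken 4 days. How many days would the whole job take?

Actual critical path: F→G→J→Z = 2+7+3+7 = 19 ⇒ 19 days.
A has 2 days of float (longest path through it is 17).
That remains the longest chain; total 19 days.

19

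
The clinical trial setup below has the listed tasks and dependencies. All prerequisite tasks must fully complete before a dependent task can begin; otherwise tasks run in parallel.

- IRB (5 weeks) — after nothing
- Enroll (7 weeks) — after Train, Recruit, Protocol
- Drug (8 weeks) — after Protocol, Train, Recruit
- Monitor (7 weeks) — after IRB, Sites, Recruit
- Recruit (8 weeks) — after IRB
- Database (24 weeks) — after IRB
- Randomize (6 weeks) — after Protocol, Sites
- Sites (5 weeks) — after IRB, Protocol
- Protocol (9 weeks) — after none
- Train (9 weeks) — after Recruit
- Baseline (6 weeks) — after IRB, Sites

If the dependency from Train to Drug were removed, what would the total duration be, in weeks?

29

Original critical path: IRB→Recruit→Train→Drug = 5+8+9+8 = 30 ⇒ 30 weeks.
Without Train→Drug, Drug's earliest start moves from 22 to 13.
New critical path: IRB→Recruit→Train→Enroll = 5+8+9+7 = 29 ⇒ 29 weeks.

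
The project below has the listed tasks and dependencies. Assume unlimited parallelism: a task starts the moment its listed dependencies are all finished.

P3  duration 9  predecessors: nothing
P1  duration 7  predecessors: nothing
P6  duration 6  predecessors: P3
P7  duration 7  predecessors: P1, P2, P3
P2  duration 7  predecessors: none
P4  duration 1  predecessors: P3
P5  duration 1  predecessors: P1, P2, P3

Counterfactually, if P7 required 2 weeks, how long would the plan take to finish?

Critical path before the change: P3→P7 = 9+7 = 16 giving 16 weeks.
P7 is on the critical path; changing it to 2 makes that path 11 weeks.
New critical path: P3→P6 = 9+6 = 15 ⇒ 15 weeks.

15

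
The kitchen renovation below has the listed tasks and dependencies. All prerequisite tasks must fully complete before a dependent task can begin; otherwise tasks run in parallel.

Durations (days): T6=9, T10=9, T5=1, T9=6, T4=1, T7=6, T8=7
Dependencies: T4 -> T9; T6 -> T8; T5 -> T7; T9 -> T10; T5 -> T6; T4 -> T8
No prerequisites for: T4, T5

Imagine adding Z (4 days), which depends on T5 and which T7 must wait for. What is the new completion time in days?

Originally the project takes 17 days.
With Z inserted, T7 now waits for max(T5, Z).
New critical path: T5→T6→T8 = 1+9+7 = 17 ⇒ 17 days.

17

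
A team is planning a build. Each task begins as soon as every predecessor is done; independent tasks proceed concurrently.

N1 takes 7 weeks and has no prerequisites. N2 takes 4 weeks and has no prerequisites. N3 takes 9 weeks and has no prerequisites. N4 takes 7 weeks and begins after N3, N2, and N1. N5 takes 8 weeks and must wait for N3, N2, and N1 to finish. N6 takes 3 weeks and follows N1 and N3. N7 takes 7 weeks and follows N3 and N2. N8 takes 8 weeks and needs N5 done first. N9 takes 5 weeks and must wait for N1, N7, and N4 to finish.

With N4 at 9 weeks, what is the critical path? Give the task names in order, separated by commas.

N3, N5, N8

Critical path before the change: N3→N5→N8 = 9+8+8 = 25 giving 25 weeks.
The longest path through N4 is only 21 weeks, so N4 has float 4.
No other chain overtakes it, so the finish is 25 weeks.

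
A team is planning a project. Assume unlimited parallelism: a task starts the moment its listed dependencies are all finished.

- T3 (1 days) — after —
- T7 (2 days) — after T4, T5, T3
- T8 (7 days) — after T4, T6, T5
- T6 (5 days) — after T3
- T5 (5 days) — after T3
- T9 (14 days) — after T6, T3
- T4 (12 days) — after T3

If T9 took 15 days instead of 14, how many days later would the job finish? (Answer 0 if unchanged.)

1

Actual critical path: T3→T6→T9 = 1+5+14 = 20 ⇒ 20 days.
Since T9 is critical, the +1 change carries straight to that chain (now 21 days).
That remains the longest chain; total 21 days.
Change in finish: 21 − 20 = +1 days.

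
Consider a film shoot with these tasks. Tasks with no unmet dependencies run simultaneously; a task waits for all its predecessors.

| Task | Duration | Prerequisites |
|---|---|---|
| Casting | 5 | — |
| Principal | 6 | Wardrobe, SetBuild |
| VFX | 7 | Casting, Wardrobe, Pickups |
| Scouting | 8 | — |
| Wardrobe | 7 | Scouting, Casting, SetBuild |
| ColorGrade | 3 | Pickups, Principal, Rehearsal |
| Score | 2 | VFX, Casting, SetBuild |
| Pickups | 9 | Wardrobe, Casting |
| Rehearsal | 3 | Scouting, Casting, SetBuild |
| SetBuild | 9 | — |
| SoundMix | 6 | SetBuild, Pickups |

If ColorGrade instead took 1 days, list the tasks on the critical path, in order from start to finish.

SetBuild, Wardrobe, Pickups, VFX, Score

As given, the longest chain is SetBuild→Wardrobe→Pickups→VFX→Score = 9+7+9+7+2 = 34, so the finish is 34 days.
ColorGrade is off the critical path — its longest chain is 28 days, giving 6 of slack.
The critical path is still SetBuild→Wardrobe→Pickups→VFX→Score; finish is now 34 days.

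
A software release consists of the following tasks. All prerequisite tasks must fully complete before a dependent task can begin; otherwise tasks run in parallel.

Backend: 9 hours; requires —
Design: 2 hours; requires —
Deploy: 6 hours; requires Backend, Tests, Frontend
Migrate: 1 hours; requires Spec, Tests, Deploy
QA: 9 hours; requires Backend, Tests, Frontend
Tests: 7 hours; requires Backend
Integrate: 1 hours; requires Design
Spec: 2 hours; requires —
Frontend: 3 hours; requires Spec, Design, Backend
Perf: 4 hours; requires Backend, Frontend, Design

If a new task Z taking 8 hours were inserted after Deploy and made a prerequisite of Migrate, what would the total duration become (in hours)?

31

Originally the software release takes 25 hours.
With Z inserted, Migrate now waits for max(Spec, Tests, Deploy, Z).
New critical path: Backend→Tests→Deploy→Z→Migrate = 9+7+6+8+1 = 31 ⇒ 31 hours.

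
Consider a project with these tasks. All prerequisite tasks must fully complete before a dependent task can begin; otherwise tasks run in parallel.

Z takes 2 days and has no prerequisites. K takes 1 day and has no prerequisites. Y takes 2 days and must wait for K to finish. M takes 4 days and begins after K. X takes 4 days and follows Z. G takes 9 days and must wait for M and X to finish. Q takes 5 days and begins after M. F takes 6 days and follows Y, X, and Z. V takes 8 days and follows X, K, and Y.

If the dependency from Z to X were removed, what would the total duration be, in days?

Original critical path: Z→X→G = 2+4+9 = 15 ⇒ 15 days.
Without Z→X, X's earliest start moves from 2 to 0.
After: K→M→G = 1+4+9 = 14 → 14 days.

14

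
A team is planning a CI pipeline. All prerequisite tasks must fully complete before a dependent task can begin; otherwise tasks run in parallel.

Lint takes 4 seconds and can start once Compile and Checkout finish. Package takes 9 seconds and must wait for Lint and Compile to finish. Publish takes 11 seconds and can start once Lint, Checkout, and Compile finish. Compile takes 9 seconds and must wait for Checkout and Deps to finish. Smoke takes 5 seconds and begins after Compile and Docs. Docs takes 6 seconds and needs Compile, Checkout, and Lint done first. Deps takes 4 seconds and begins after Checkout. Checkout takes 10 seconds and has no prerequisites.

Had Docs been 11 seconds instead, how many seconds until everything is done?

The binding path is Checkout→Deps→Compile→Lint→Docs→Smoke = 10+4+9+4+6+5 = 38; finish at 38 seconds.
Docs lies on that path, so at 11 seconds the path becomes 43 seconds.
The critical path is still Checkout→Deps→Compile→Lint→Docs→Smoke; finish is now 43 seconds.

43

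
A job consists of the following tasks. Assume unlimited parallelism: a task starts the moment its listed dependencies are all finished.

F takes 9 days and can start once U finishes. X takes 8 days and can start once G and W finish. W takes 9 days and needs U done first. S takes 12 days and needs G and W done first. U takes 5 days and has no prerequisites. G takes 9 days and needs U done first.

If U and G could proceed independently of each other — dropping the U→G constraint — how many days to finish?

With the dependency in place, U→W→S = 5+9+12 = 26 sets the finish at 26 days.
Without U→G, G's earliest start moves from 5 to 0.
New critical path: U→W→S = 5+9+12 = 26 ⇒ 26 days.

26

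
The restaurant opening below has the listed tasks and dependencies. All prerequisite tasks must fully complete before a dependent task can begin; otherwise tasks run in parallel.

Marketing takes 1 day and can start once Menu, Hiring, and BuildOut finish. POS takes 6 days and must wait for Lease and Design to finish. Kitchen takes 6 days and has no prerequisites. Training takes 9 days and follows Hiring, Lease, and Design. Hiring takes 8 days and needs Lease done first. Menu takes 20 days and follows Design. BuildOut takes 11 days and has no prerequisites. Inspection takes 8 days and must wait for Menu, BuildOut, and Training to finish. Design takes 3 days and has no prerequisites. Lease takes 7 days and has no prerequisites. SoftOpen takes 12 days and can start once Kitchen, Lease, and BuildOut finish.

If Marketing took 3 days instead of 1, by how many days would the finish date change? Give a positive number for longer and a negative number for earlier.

0

Baseline: Lease→Hiring→Training→Inspection = 7+8+9+8 = 32 → 32 days.
Marketing has 8 days of float (longest path through it is 24).
The critical path is still Lease→Hiring→Training→Inspection; finish is now 32 days.
Change in finish: 32 − 32 = +0 days.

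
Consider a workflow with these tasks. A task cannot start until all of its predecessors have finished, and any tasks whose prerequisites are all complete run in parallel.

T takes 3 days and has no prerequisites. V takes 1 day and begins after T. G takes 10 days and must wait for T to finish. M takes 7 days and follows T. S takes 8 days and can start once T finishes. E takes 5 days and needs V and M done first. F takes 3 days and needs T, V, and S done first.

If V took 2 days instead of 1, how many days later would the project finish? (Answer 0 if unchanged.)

0

As given, the longest chain is T→M→E = 3+7+5 = 15, so the finish is 15 days.
V has 6 days of float (longest path through it is 9).
No other chain overtakes it, so the finish is 15 days.
Change in finish: 15 − 15 = +0 days.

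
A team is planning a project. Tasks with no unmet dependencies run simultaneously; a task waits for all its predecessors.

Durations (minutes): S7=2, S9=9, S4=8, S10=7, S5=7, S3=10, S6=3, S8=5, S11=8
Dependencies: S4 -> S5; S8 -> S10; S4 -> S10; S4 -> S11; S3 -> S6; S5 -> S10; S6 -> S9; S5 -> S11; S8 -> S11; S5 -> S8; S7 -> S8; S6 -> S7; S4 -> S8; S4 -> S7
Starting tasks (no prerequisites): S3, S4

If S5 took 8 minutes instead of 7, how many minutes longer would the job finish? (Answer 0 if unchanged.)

The binding path is S4→S5→S8→S11 = 8+7+5+8 = 28; finish at 28 minutes.
S5 is on the critical path; changing it to 8 makes that path 29 minutes.
The critical path is still S4→S5→S8→S11; finish is now 29 minutes.
Change in finish: 29 − 28 = +1 minutes.

1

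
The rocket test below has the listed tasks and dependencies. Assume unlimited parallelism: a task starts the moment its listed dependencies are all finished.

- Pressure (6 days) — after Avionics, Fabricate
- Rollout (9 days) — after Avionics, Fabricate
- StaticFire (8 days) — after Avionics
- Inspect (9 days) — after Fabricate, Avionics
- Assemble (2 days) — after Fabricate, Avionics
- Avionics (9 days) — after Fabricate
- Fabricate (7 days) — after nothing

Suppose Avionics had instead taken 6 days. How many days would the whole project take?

As given, the longest chain is Fabricate→Avionics→Inspect = 7+9+9 = 25, so the finish is 25 days.
Avionics is on the critical path; changing it to 6 makes that path 22 days.
No other chain overtakes it, so the finish is 22 days.

22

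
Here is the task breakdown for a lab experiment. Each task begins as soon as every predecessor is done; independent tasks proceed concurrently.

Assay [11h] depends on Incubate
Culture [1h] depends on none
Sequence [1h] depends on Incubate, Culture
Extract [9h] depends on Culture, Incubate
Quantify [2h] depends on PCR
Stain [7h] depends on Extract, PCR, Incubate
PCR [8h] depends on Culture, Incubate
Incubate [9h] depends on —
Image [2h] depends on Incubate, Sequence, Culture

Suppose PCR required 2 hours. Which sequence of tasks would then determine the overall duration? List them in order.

As given, the longest chain is Incubate→Extract→Stain = 9+9+7 = 25, so the finish is 25 hours.
The longest path through PCR is only 24 hours, so PCR has float 1.
That remains the longest chain; total 25 hours.

Incubate, Extract, Stain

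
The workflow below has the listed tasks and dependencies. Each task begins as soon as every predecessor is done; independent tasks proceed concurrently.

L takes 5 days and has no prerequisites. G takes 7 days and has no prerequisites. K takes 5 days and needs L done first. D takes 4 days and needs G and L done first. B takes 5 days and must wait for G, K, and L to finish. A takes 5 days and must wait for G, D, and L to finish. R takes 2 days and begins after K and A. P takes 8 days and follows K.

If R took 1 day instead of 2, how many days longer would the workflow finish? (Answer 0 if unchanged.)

Actual critical path: G→D→A→R = 7+4+5+2 = 18 ⇒ 18 days.
R lies on that path, so at 1 day the path becomes 17 days.
Now L→K→P = 5+5+8 = 18 is longest, so the finish becomes 18 days.
Change in finish: 18 − 18 = +0 days.

0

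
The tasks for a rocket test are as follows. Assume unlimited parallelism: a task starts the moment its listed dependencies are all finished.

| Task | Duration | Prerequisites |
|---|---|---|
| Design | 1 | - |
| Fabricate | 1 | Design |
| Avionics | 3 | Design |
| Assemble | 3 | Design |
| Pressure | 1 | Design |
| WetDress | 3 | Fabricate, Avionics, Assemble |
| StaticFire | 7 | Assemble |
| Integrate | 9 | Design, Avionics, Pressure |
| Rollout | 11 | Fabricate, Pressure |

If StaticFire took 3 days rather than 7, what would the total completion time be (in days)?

The binding path is Design→Fabricate→Rollout = 1+1+11 = 13; finish at 13 days.
The longest path through StaticFire is only 11 days, so StaticFire has float 2.
That remains the longest chain; total 13 days.

13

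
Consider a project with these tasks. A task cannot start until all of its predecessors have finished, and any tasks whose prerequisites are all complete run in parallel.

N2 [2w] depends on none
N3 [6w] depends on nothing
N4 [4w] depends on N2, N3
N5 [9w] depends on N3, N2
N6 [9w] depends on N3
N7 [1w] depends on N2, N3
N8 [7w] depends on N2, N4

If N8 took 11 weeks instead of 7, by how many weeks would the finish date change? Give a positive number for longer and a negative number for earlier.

Critical path before the change: N3→N4→N8 = 6+4+7 = 17 giving 17 weeks.
N8 is on the critical path; changing it to 11 makes that path 21 weeks.
No other chain overtakes it, so the finish is 21 weeks.
Change in finish: 21 − 17 = +4 weeks.

4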